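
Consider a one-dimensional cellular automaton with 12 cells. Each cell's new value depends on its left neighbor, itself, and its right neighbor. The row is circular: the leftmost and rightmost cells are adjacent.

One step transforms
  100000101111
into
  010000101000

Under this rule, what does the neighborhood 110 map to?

At position 0 the neighborhood is 110; the next row has 0 there.

0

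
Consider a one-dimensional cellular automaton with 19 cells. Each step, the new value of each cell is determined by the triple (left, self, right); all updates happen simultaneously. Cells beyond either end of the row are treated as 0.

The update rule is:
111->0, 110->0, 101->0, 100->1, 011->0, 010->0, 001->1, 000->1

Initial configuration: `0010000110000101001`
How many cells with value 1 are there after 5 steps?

1101111001111000110
0000000110000111001
1111111001111000110
0000000110000111001  (repeats step 2; period 2)
step 5: 1111111001111000110
count of 1: 13

13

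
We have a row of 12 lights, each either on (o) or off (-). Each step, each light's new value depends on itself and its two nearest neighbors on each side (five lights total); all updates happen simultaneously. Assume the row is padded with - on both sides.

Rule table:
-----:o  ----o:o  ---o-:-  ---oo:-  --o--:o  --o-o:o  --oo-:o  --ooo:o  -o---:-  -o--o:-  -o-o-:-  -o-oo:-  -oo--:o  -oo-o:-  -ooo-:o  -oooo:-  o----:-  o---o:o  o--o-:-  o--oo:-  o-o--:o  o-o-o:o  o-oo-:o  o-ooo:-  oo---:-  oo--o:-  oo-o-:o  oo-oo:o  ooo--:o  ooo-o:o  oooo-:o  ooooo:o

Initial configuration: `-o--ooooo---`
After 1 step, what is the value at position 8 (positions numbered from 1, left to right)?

o

-o--o-ooo--o
position 8 holds o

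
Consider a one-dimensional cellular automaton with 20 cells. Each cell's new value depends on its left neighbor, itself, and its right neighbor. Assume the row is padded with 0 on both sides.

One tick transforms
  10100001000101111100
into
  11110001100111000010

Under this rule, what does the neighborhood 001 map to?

0

At position 6 the neighborhood is 001; the next row has 0 there.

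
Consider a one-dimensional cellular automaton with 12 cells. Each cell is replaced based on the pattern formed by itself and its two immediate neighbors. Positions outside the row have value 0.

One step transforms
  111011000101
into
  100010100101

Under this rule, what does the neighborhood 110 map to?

0

At position 2 the neighborhood is 110; the next row has 0 there.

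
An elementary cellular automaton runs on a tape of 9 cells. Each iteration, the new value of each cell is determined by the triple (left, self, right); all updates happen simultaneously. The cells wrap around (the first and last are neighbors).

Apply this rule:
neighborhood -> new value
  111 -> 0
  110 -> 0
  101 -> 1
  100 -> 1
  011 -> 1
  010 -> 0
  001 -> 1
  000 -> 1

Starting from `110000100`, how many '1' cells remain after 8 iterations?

iteration 1: 101111011
iteration 2: 011000110
iteration 3: 110111101
iteration 4: 001100011
iteration 5: 111011110
iteration 6: 100110001
iteration 7: 011101111
iteration 8: 110011000
count of 1: 4

4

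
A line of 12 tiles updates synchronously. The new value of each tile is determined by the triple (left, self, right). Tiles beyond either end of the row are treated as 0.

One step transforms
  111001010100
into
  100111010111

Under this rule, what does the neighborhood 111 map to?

0

At position 1 the neighborhood is 111; the next row has 0 there.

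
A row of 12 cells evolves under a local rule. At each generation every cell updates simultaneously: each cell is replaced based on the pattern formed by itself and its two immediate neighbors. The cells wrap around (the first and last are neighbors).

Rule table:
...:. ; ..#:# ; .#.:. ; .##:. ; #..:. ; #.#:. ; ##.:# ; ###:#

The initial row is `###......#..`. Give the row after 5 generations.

.##.....#..#
..#....#..#.
.#....#..#..
#....#..#...
....#..#...#

....#..#...#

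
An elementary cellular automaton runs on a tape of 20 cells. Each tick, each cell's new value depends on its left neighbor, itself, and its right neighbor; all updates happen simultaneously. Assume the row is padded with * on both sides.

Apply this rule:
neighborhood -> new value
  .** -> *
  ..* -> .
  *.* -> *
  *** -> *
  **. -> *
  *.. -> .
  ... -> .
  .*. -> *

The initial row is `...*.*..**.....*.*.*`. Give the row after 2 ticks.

...***..**.....*****
...***..**.....*****

...***..**.....*****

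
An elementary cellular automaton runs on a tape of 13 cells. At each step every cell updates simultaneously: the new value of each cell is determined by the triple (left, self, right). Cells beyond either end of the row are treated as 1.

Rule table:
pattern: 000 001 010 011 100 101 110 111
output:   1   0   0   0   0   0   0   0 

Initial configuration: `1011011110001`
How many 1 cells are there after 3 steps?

0000000000100
0111111110000
0000000000110
count of 1: 2

2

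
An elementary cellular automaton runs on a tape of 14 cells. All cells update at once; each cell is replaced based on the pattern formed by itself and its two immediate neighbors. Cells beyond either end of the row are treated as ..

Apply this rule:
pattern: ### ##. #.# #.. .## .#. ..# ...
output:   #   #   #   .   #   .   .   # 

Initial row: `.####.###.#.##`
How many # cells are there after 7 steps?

.#########.###
.#############
.#############  (fixed point — unchanged through step 7)
count of #: 13

13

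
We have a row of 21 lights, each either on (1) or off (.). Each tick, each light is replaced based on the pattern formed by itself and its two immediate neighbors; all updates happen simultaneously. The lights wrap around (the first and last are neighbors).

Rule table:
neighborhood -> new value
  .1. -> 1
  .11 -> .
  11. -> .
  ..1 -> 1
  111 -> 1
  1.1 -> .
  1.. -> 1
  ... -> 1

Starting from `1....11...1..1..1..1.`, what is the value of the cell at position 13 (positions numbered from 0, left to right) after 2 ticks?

tick 1: 11111..1111111111111.
tick 2: .111.11.11111111111..
position 13 holds 1

1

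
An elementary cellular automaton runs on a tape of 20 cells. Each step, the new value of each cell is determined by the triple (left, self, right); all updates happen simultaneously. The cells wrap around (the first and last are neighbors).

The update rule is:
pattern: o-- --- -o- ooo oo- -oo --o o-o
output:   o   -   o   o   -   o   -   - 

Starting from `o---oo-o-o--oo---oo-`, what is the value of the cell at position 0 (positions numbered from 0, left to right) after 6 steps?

oo--o--o-oo-o-o--o--
o-o-oo-o-o--o-oo-oo-
o-o-o--o-oo-o-o--o--
o-o-oo-o-o--o-oo-oo-  (repeats step 2; period 2)
step 6: o-o-oo-o-o--o-oo-oo-
position 0 holds o

o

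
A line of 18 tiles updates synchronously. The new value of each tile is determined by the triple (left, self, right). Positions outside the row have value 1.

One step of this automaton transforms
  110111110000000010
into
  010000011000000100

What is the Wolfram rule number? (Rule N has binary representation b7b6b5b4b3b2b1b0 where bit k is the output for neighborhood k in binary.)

position 0: 111 → 0  (bit 7 = 0)
position 1: 110 → 1  (bit 6 = 1)
position 2: 101 → 0  (bit 5 = 0)
position 8: 100 → 1  (bit 4 = 1)
position 3: 011 → 0  (bit 3 = 0)
position 16: 010 → 0  (bit 2 = 0)
position 15: 001 → 1  (bit 1 = 1)
position 9: 000 → 0  (bit 0 = 0)
bits b7..b0 = 01010010 = 82

82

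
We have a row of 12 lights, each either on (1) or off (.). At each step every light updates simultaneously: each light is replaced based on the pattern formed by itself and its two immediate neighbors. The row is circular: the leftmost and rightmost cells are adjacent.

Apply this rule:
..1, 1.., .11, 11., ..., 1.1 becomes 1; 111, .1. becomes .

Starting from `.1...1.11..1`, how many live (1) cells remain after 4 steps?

step 1: 1.111.11111.
step 2: .11.111...11
step 3: 11111.111111
step 4: ....111.....
count of 1: 3

3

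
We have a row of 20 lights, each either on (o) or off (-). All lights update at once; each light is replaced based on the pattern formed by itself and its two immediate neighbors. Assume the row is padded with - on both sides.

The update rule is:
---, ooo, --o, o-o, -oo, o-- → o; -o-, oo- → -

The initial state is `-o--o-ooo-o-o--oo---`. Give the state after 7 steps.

oo-o-o-ooo-ooo-o-o-o

o-oo-ooo-o-o-ooo-ooo
-oo-ooo-o-o-ooo-ooo-
oo-ooo-o-o-ooo-ooo-o
o-ooo-o-o-ooo-ooo-o-
-ooo-o-o-ooo-ooo-o-o
ooo-o-o-ooo-ooo-o-o-
oo-o-o-ooo-ooo-o-o-o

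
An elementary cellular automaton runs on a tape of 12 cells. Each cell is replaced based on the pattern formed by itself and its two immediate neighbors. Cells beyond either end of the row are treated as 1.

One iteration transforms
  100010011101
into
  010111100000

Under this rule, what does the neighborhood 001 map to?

1

At position 3 the neighborhood is 001; the next row has 1 there.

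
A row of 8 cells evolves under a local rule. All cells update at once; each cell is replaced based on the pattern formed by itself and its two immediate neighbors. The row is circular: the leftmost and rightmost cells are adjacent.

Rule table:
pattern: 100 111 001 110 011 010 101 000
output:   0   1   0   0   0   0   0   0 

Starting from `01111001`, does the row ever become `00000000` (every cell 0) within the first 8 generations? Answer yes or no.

generation 1: 00110000
generation 2: 00000000
all cells are 0 at generation 2

yes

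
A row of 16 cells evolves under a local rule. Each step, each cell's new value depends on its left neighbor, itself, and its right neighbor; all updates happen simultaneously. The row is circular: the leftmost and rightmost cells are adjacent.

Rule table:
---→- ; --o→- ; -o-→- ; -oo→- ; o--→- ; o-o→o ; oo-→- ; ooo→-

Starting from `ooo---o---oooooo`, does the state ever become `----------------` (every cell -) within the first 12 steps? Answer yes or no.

step 1: ----------------
all cells are - at step 1

yes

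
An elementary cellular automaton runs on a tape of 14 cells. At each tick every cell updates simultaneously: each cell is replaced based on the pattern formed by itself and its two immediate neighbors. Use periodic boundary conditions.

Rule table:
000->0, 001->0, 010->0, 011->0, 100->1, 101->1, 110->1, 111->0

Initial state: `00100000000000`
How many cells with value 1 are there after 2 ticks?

tick 1: 00010000000000
tick 2: 00001000000000
count of 1: 1

1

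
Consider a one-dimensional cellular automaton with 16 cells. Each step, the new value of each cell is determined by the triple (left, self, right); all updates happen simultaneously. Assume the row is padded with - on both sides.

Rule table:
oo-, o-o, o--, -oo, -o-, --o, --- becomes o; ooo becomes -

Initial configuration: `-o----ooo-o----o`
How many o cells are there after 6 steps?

5

step 1: ooooooo-oooooooo
step 2: o-----ooo------o
step 3: ooooooo-oooooooo  (repeats step 1; period 2)
step 6: o-----ooo------o
count of o: 5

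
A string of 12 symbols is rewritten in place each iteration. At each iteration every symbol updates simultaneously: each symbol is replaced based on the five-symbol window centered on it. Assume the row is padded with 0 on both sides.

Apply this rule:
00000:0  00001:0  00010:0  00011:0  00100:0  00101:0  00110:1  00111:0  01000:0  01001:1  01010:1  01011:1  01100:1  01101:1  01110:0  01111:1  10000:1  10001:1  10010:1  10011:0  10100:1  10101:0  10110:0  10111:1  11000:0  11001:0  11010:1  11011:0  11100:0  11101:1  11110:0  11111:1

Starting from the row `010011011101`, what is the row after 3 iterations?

iteration 1: 001011010111
iteration 2: 000101101100
iteration 3: 000010100101

000010100101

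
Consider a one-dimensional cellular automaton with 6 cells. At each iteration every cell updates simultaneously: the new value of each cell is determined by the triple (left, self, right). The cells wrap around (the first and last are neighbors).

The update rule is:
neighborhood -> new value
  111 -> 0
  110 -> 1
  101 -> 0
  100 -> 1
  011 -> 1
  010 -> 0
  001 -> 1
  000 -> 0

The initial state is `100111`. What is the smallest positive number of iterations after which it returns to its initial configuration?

111100
100111

2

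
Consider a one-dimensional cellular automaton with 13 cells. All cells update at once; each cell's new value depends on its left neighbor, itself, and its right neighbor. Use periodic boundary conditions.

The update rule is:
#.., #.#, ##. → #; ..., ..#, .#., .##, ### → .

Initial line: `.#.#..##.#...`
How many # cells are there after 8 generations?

5

generation 1: ..#.#..##.#..
generation 2: ...#.#..##.#.
generation 3: ....#.#..##.#
generation 4: #....#.#..##.
generation 5: .#....#.#..##
generation 6: #.#....#.#..#
generation 7: ##.#....#.#..
generation 8: .##.#....#.#.
count of #: 5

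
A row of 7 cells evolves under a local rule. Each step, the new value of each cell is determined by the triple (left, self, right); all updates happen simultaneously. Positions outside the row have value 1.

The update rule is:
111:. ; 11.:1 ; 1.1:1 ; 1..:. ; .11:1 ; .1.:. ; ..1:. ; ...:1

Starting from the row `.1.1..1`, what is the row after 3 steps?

.1...11

step 1: 1.1...1
step 2: 11..1.1
step 3: .1...11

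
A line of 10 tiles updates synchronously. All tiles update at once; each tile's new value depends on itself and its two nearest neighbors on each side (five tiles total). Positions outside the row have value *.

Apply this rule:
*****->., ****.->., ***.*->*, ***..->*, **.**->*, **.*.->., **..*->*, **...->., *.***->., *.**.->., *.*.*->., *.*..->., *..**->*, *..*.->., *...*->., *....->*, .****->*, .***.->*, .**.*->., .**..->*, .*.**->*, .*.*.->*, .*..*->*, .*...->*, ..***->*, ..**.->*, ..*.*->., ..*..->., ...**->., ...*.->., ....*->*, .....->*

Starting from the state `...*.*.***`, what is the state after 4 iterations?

**.**..*.*

....*.*.*.
.**..*.*.*
*.**..*.*.
**.**..*.*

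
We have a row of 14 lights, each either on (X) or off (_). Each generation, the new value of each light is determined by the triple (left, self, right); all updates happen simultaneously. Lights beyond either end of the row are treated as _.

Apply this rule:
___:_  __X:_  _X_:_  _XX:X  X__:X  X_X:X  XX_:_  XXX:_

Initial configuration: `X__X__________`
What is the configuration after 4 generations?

_X__X_________
__X__X________
___X__X_______
____X__X______

____X__X______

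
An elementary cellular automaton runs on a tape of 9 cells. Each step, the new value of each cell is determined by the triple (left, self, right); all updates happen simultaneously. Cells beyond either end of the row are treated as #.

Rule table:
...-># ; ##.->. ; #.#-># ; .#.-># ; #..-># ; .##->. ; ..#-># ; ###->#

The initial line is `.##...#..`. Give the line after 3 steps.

#..#.####

#..######
.##.#####
#..#.####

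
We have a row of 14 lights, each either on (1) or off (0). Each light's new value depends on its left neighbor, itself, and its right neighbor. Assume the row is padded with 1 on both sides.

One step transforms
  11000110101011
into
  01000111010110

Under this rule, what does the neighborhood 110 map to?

1

At position 1 the neighborhood is 110; the next row has 1 there.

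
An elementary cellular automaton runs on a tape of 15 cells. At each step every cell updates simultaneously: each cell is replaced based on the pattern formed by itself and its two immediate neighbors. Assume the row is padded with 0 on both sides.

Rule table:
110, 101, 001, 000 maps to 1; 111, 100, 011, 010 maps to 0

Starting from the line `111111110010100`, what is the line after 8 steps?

000000010101001
111111101010010
000000110100100
111111011001001
000001101010010
111110110100100
000011011001001
111101101010010

111101101010010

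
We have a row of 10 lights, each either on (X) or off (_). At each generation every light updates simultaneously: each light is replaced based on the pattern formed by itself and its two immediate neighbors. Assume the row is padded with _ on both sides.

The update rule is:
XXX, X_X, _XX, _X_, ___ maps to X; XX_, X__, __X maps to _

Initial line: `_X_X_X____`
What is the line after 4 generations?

_XXXXX_XXX
_XXXX_XXX_
_XXX_XXX__
_XX_XXX__X

_XX_XXX__X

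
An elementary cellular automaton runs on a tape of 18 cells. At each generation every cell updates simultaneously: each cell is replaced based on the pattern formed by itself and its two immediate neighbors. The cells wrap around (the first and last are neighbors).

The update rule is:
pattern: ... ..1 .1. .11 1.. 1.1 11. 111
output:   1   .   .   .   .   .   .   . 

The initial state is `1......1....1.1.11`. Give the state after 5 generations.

..1111...11.......
1......1....111111
..1111...11.......  (repeats generation 1; period 2)
generation 5: ..1111...11.......

..1111...11.......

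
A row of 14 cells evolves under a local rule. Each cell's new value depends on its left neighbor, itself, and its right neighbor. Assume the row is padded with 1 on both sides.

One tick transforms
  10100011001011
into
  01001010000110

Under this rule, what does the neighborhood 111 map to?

At position 13 the neighborhood is 111; the next row has 0 there.

0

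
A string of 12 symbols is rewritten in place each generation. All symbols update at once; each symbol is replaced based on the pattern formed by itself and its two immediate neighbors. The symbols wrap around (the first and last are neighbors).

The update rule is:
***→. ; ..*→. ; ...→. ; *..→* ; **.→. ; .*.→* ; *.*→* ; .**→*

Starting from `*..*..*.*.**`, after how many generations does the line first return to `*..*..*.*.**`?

.*.**.*****.
.***.**....*
**..**.*...*
..*.*.***..*
*.*****..*.*
.**....*.***
**.*...***..
*.***..*..*.
***..*.**.**
...*.***.**.
...***..**.*
*..*..*.*.**

12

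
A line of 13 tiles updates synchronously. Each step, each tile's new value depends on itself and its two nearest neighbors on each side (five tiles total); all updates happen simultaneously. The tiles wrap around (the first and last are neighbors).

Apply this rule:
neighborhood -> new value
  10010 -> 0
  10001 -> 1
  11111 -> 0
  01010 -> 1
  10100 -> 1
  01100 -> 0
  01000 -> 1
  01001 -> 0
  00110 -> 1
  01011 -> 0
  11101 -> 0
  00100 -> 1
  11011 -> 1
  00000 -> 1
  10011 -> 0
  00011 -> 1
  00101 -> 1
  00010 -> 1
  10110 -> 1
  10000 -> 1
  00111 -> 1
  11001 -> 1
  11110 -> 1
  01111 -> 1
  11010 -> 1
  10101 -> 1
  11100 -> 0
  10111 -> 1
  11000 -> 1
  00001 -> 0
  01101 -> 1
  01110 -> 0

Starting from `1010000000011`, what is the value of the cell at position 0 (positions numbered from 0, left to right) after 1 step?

0

0111111110110
position 0 holds 0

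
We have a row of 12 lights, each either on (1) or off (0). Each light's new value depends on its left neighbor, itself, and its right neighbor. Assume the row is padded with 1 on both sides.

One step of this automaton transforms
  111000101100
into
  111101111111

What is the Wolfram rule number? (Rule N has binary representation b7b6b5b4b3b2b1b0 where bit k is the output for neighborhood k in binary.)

254

position 0: 111 → 1  (bit 7 = 1)
position 2: 110 → 1  (bit 6 = 1)
position 7: 101 → 1  (bit 5 = 1)
position 3: 100 → 1  (bit 4 = 1)
position 8: 011 → 1  (bit 3 = 1)
position 6: 010 → 1  (bit 2 = 1)
position 5: 001 → 1  (bit 1 = 1)
position 4: 000 → 0  (bit 0 = 0)
bits b7..b0 = 11111110 = 254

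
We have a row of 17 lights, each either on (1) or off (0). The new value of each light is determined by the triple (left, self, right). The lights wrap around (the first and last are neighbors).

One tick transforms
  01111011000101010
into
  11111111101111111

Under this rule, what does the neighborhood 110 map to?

At position 4 the neighborhood is 110; the next row has 1 there.

1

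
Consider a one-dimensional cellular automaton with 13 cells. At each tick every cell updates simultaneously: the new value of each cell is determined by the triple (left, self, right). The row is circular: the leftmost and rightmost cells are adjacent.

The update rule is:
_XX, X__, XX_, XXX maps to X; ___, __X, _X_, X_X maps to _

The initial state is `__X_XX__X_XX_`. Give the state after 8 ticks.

____XXX___XXX
X___XXXX__XXX
XX__XXXXX_XXX
XXX_XXXXX_XXX
XXX_XXXXX_XXX  (fixed point — unchanged through tick 8)

XXX_XXXXX_XXX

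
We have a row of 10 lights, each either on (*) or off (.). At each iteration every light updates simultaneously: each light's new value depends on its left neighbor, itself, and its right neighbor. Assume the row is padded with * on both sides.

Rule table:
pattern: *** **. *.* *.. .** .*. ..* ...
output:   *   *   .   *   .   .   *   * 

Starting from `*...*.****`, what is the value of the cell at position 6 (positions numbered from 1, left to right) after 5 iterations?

iteration 1: ****...***
iteration 2: *******.**
iteration 3: *******..*
iteration 4: *********.
iteration 5: *********.
position 6 holds *

*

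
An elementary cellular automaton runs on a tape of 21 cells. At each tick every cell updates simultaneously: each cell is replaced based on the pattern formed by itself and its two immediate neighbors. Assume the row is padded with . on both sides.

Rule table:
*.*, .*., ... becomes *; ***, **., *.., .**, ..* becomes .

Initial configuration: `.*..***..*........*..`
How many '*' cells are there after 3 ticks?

.*.......*.******.*.*
.*.*****.**......****
.**.....*...****.....
count of *: 7

7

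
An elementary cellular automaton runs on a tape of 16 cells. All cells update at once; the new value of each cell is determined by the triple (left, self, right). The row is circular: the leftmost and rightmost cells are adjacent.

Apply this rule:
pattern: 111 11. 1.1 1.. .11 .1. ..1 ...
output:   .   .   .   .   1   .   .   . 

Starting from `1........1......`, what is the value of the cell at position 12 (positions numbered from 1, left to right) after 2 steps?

.

................
................
position 12 holds .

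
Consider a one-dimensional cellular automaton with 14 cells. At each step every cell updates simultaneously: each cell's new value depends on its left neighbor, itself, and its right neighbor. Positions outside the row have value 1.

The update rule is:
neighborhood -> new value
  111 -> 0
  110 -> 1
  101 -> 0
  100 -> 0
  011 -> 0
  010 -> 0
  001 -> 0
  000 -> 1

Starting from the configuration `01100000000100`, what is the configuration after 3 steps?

00101111110000
00000000010110
01111111000010

01111111000010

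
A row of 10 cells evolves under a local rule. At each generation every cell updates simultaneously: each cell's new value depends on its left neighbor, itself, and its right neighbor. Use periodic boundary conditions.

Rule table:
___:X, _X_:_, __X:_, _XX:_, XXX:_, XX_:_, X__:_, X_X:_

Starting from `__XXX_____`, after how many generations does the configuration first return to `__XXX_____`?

2

X_____XXXX
__XXX_____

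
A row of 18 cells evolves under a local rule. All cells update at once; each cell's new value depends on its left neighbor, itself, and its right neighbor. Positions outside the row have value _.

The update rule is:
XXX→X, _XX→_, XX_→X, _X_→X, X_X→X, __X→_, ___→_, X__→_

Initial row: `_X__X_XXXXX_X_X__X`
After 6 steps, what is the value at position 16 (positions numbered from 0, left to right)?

step 1: _X__XX_XXXXXXXX__X
step 2: _X___XX_XXXXXXX__X
step 3: _X____XX_XXXXXX__X
step 4: _X_____XX_XXXXX__X
step 5: _X______XX_XXXX__X
step 6: _X_______XX_XXX__X
position 16 holds _

_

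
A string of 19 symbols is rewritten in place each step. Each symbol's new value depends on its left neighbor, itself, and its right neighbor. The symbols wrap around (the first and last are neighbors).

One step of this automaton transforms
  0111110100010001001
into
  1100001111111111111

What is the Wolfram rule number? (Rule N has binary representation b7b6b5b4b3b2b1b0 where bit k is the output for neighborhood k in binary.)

63

position 2: 111 → 0  (bit 7 = 0)
position 5: 110 → 0  (bit 6 = 0)
position 0: 101 → 1  (bit 5 = 1)
position 8: 100 → 1  (bit 4 = 1)
position 1: 011 → 1  (bit 3 = 1)
position 7: 010 → 1  (bit 2 = 1)
position 10: 001 → 1  (bit 1 = 1)
position 9: 000 → 1  (bit 0 = 1)
bits b7..b0 = 00111111 = 63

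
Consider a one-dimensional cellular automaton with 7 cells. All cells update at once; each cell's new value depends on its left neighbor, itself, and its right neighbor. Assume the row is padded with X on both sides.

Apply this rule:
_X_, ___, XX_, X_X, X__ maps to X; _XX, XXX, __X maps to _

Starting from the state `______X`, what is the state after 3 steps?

XXX__XX

step 1: XXXXX__
step 2: ____XX_
step 3: XXX__XX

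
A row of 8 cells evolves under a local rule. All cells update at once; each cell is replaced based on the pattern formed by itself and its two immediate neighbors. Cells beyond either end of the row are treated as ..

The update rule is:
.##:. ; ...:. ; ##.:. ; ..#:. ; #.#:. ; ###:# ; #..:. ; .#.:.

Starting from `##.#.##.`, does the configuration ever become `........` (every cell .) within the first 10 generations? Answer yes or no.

yes

........
all cells are . at generation 1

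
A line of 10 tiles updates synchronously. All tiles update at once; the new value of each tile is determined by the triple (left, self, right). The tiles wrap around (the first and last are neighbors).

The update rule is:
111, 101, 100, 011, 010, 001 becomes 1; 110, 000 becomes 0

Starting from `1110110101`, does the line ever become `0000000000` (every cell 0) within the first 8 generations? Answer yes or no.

no

generation 1: 1101101111
generation 2: 1011011111
generation 3: 0110111111
generation 4: 1101111110
generation 5: 1011111101
generation 6: 0111111011
generation 7: 1111110110
generation 8: 1111101101
generation 8 is 1111101101, still not uniform 0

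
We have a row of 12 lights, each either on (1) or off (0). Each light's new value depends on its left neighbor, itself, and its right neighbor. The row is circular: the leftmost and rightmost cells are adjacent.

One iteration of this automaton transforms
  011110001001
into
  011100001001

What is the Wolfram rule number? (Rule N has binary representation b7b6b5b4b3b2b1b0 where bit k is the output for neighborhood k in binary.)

140

position 2: 111 → 1  (bit 7 = 1)
position 4: 110 → 0  (bit 6 = 0)
position 0: 101 → 0  (bit 5 = 0)
position 5: 100 → 0  (bit 4 = 0)
position 1: 011 → 1  (bit 3 = 1)
position 8: 010 → 1  (bit 2 = 1)
position 7: 001 → 0  (bit 1 = 0)
position 6: 000 → 0  (bit 0 = 0)
bits b7..b0 = 10001100 = 140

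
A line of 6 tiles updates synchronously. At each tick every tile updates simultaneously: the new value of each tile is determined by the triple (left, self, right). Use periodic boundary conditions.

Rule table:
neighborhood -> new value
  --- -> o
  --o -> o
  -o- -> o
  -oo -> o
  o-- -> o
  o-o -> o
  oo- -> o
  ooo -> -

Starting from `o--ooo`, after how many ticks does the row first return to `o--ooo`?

oooo--
o--ooo

2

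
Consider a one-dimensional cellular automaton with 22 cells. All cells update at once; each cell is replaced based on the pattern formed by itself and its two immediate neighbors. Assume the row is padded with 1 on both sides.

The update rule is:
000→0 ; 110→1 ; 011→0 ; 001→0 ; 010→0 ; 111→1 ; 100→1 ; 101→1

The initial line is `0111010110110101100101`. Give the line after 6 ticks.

1111110111010110110101

1011101011011010110010
1101110101101101011001
1110111010110110101100
1111011101011011010110
1111101110101101101011
1111110111010110110101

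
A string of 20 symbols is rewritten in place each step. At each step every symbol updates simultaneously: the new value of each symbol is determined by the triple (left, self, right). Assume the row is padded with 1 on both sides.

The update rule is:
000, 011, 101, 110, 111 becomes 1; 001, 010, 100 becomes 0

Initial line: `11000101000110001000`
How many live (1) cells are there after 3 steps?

step 1: 11010010010110100010
step 2: 11100000001111001001
step 3: 11101111101111000001
count of 1: 13

13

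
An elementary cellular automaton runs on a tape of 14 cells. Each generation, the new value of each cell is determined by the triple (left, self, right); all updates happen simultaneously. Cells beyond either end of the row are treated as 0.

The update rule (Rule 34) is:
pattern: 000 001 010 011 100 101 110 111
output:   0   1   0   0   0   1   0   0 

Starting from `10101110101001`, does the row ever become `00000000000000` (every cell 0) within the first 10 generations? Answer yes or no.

no

generation 1: 01010001010010
generation 2: 10100010100100
generation 3: 01000101001000
generation 4: 10001010010000
generation 5: 00010100100000
generation 6: 00101001000000
generation 7: 01010010000000
generation 8: 10100100000000
generation 9: 01001000000000
generation 10: 10010000000000
generation 10 is 10010000000000, still not uniform 0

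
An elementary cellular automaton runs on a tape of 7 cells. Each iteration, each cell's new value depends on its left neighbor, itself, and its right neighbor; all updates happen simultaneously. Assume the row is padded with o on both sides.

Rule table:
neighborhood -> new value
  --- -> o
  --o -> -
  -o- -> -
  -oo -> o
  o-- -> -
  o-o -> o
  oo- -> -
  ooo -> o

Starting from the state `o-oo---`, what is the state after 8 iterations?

-oo--o-
oo----o
o--oo-o
---o-oo
-o--ooo
o---ooo
--o-ooo
---oooo

---oooo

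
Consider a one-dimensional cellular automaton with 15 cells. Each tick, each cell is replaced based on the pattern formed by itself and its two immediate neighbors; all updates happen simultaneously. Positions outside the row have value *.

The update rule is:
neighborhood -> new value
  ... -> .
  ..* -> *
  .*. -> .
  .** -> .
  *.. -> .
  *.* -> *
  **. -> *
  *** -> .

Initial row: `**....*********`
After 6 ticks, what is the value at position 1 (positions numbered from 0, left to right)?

.*...*.........
*...*.........*
*..*.........*.
*.*.........*.*
**.........*.*.
.*........*.*.*
position 1 holds *

*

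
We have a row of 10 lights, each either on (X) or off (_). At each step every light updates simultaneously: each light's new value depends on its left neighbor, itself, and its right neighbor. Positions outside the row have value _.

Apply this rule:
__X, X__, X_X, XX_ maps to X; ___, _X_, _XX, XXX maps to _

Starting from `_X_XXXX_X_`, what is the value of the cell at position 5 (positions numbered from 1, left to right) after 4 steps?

X_X___XX_X
_X_X_X_XX_
X_X_X_X_XX
_X_X_X_X_X
position 5 holds _

_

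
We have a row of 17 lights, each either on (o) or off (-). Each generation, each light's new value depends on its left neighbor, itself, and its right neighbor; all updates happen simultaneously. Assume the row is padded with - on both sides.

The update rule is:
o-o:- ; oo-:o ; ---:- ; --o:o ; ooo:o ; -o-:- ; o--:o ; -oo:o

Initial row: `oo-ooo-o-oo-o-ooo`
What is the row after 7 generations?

oo-ooo---oo---ooo
oo-oooo-oooo-oooo
oo-oooo-oooo-oooo  (fixed point — unchanged through generation 7)

oo-oooo-oooo-oooo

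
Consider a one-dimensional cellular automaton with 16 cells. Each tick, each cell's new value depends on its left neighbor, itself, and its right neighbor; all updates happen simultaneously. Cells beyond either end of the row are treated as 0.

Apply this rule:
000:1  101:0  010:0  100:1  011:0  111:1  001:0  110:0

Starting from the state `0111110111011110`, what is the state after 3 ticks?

0100000100011111

0011100010001101
1001011001100000
0100000100011111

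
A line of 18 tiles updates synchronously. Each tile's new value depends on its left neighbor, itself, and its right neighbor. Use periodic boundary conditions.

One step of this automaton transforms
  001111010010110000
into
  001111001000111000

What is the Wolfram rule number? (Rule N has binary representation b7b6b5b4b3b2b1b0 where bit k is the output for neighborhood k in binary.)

216

position 3: 111 → 1  (bit 7 = 1)
position 5: 110 → 1  (bit 6 = 1)
position 6: 101 → 0  (bit 5 = 0)
position 8: 100 → 1  (bit 4 = 1)
position 2: 011 → 1  (bit 3 = 1)
position 7: 010 → 0  (bit 2 = 0)
position 1: 001 → 0  (bit 1 = 0)
position 0: 000 → 0  (bit 0 = 0)
bits b7..b0 = 11011000 = 216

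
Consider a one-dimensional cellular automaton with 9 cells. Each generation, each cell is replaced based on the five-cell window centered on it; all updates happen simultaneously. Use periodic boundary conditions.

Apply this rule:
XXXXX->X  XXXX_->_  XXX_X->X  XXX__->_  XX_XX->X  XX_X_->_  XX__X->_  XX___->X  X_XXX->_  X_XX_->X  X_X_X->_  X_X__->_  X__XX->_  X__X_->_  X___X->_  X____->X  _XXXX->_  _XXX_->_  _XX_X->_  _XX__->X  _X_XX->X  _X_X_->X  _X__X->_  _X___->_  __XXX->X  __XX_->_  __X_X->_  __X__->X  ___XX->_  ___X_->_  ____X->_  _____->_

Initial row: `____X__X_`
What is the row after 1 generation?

X___X__X_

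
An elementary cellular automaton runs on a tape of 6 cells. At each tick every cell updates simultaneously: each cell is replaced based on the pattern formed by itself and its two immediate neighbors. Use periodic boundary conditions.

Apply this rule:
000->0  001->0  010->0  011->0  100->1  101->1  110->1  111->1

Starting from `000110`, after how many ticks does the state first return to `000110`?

000011
100001
110000
011000
001100
000110

6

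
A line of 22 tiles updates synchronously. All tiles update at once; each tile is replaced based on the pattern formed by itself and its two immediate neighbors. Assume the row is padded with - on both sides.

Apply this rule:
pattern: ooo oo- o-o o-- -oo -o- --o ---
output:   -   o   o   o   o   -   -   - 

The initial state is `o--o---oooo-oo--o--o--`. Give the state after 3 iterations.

-o--o--o--ooooo--o--o-
--o--o--o-o---oo--o--o
---o--o--o-o--ooo--o--

---o--o--o-o--ooo--o--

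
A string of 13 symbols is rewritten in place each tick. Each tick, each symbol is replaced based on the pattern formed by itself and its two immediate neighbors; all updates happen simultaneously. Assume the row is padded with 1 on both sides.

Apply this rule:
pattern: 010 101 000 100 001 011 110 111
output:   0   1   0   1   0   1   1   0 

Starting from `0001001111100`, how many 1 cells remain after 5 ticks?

1000101000110
1100010100111
0110001010100
1111000101010
0001100010101
count of 1: 5

5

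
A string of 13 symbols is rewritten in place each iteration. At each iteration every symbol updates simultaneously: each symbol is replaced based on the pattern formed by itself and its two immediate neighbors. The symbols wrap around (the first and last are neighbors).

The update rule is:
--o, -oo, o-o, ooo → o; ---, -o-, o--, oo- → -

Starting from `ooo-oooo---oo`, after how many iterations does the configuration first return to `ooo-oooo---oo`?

13

oo-oooo---ooo
o-oooo---oooo
-oooo---ooooo
oooo---ooooo-
ooo---ooooo-o
oo---ooooo-oo
o---ooooo-ooo
---ooooo-oooo
--ooooo-oooo-
-ooooo-oooo--
ooooo-oooo---
oooo-oooo---o
ooo-oooo---oo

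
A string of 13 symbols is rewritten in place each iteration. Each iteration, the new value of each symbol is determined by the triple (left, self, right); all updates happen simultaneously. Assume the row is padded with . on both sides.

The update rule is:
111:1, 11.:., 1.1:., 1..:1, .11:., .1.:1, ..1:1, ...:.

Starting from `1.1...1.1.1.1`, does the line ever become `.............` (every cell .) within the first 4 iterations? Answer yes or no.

iteration 1: 1.11.11.1.1.1
iteration 2: 1.......1.1.1
iteration 3: 11.....11.1.1
iteration 4: ..1...1...1.1
iteration 4 is ..1...1...1.1, still not uniform .

no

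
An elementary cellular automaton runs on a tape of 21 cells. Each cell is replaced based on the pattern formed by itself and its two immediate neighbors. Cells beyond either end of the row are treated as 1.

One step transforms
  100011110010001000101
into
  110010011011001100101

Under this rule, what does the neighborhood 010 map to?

1

At position 10 the neighborhood is 010; the next row has 1 there.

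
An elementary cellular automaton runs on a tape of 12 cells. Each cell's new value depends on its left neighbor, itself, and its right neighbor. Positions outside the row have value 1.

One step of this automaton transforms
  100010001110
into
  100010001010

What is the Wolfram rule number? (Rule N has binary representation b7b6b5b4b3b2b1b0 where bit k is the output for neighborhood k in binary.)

position 9: 111 → 0  (bit 7 = 0)
position 0: 110 → 1  (bit 6 = 1)
position 11: 101 → 0  (bit 5 = 0)
position 1: 100 → 0  (bit 4 = 0)
position 8: 011 → 1  (bit 3 = 1)
position 4: 010 → 1  (bit 2 = 1)
position 3: 001 → 0  (bit 1 = 0)
position 2: 000 → 0  (bit 0 = 0)
bits b7..b0 = 01001100 = 76

76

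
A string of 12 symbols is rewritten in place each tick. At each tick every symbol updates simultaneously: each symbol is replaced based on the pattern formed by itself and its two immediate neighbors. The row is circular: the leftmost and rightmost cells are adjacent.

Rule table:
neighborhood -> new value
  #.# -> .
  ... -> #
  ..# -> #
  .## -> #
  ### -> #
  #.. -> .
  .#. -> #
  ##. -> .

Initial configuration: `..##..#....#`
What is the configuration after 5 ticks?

tick 1: .##..##.####
tick 2: .#..##..###.
tick 3: ##.##..###..
tick 4: #..#..###..#
tick 5: ..##.###..##

..##.###..##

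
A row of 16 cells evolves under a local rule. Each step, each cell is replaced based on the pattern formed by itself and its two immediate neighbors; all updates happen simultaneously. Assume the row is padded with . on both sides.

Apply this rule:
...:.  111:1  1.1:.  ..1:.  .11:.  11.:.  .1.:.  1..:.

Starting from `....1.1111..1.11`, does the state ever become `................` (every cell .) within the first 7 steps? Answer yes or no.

.......11.......
................
all cells are . at step 2

yes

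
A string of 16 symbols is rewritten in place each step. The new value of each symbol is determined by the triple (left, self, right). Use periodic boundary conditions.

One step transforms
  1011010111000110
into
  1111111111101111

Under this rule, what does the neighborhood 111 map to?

At position 8 the neighborhood is 111; the next row has 1 there.

1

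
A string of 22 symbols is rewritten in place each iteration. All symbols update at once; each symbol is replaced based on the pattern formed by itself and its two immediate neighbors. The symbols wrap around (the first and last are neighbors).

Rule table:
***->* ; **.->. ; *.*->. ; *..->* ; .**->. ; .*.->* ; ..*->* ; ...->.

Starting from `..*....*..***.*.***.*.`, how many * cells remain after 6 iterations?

iteration 1: .***..****.*..*..*..**
iteration 2: ..*.**.**..*********..
iteration 3: .**......**.*******.*.
iteration 4: *..*....*....*****..**
iteration 5: .****..***..*.***.**.*
iteration 6: ..**.**.*.***..*.....*
count of *: 10

10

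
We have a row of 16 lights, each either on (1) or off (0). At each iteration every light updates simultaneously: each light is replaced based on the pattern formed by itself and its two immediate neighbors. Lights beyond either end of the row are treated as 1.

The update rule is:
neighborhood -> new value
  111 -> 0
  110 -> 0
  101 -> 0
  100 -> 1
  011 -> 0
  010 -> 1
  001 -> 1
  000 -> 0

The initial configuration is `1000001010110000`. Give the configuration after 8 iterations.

iteration 1: 0100011010001001
iteration 2: 0110100011011110
iteration 3: 0000110100000000
iteration 4: 1001000110000001
iteration 5: 0111101001000010
iteration 6: 0000001111100110
iteration 7: 1000010000011000
iteration 8: 0100111000100101

0100111000100101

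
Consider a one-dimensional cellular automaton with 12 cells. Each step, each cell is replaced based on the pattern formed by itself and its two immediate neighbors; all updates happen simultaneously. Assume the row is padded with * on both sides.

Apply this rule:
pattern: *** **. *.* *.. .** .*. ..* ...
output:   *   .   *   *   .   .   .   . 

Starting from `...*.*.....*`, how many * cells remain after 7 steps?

*...*.*.....
.*...*.*....
*.*...*.*...
.*.*...*.*..
*.*.*...*.*.
.*.*.*...*.*
*.*.*.*...*.
count of *: 5

5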